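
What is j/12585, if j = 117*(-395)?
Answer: -3081/839 ≈ -3.6722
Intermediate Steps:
j = -46215
j/12585 = -46215/12585 = -46215*1/12585 = -3081/839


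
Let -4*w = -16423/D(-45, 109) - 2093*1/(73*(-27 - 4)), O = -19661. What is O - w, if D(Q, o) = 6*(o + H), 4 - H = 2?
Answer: -118564705063/6028632 ≈ -19667.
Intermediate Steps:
H = 2 (H = 4 - 1*2 = 4 - 2 = 2)
D(Q, o) = 12 + 6*o (D(Q, o) = 6*(o + 2) = 6*(2 + o) = 12 + 6*o)
w = 35771311/6028632 (w = -(-16423/(12 + 6*109) - 2093*1/(73*(-27 - 4)))/4 = -(-16423/(12 + 654) - 2093/((-31*73)))/4 = -(-16423/666 - 2093/(-2263))/4 = -(-16423*1/666 - 2093*(-1/2263))/4 = -(-16423/666 + 2093/2263)/4 = -¼*(-35771311/1507158) = 35771311/6028632 ≈ 5.9336)
O - w = -19661 - 1*35771311/6028632 = -19661 - 35771311/6028632 = -118564705063/6028632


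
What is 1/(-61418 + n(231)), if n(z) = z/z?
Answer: -1/61417 ≈ -1.6282e-5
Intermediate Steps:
n(z) = 1
1/(-61418 + n(231)) = 1/(-61418 + 1) = 1/(-61417) = -1/61417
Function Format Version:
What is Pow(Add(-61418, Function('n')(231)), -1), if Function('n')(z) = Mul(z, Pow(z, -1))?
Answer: Rational(-1, 61417) ≈ -1.6282e-5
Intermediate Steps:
Function('n')(z) = 1
Pow(Add(-61418, Function('n')(231)), -1) = Pow(Add(-61418, 1), -1) = Pow(-61417, -1) = Rational(-1, 61417)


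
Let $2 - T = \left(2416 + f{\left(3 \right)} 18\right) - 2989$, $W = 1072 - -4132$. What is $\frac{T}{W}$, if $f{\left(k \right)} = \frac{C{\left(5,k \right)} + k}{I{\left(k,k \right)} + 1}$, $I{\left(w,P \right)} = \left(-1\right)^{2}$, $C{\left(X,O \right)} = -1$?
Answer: $\frac{557}{5204} \approx 0.10703$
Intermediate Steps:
$I{\left(w,P \right)} = 1$
$f{\left(k \right)} = - \frac{1}{2} + \frac{k}{2}$ ($f{\left(k \right)} = \frac{-1 + k}{1 + 1} = \frac{-1 + k}{2} = \left(-1 + k\right) \frac{1}{2} = - \frac{1}{2} + \frac{k}{2}$)
$W = 5204$ ($W = 1072 + 4132 = 5204$)
$T = 557$ ($T = 2 - \left(\left(2416 + \left(- \frac{1}{2} + \frac{1}{2} \cdot 3\right) 18\right) - 2989\right) = 2 - \left(\left(2416 + \left(- \frac{1}{2} + \frac{3}{2}\right) 18\right) - 2989\right) = 2 - \left(\left(2416 + 1 \cdot 18\right) - 2989\right) = 2 - \left(\left(2416 + 18\right) - 2989\right) = 2 - \left(2434 - 2989\right) = 2 - -555 = 2 + 555 = 557$)
$\frac{T}{W} = \frac{557}{5204}$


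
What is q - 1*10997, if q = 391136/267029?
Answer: -2936126777/267029 ≈ -10996.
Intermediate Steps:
q = 391136/267029 (q = 391136*(1/267029) = 391136/267029 ≈ 1.4648)
q - 1*10997 = 391136/267029 - 1*10997 = 391136/267029 - 10997 = -2936126777/267029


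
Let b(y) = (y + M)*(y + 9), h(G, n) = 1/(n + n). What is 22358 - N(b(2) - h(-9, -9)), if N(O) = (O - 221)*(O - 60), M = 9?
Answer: 9221093/324 ≈ 28460.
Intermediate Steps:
h(G, n) = 1/(2*n)
b(y) = (9 + y)² (b(y) = (y + 9)*(y + 9) = (9 + y)*(9 + y) = (9 + y)²)
N(O) = (-221 + O)*(-60 + O)
22358 - N(b(2) - h(-9, -9)) = 22358 - (13260 + ((81 + 2² + 18*2) - 1/(2*(-9)))² - 281*((81 + 2² + 18*2) - 1/(2*(-9)))) = 22358 - (13260 + ((81 + 4 + 36) - (-1)/(2*9))² - 281*((81 + 4 + 36) - (-1)/(2*9))) = 22358 - (13260 + (121 - 1*(-1/18))² - 281*(121 - 1*(-1/18))) = 22358 - (13260 + (121 + 1/18)² - 281*(121 + 1/18)) = 22358 - (13260 + (2179/18)² - 281*2179/18) = 22358 - (13260 + 4748041/324 - 612299/18) = 22358 - 1*(-1977101/324) = 22358 + 1977101/324 = 9221093/324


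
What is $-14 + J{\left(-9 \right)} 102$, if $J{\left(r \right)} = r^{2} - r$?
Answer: $9166$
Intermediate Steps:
$-14 + J{\left(-9 \right)} 102 = -14 + - 9 \left(-1 - 9\right) 102 = -14 + \left(-9\right) \left(-10\right) 102 = -14 + 90 \cdot 102 = -14 + 9180 = 9166$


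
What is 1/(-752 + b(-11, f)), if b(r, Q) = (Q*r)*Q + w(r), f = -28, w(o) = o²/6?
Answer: -6/56135 ≈ -0.00010689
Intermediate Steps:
w(o) = o²/6 (w(o) = o²*(⅙) = o²/6)
b(r, Q) = r²/6 + r*Q² (b(r, Q) = (Q*r)*Q + r²/6 = r*Q² + r²/6 = r²/6 + r*Q²)
1/(-752 + b(-11, f)) = 1/(-752 + (⅙)*(-11)*(-11 + 6*(-28)²)) = 1/(-752 + (⅙)*(-11)*(-11 + 6*784)) = 1/(-752 + (⅙)*(-11)*(-11 + 4704)) = 1/(-752 + (⅙)*(-11)*4693) = 1/(-752 - 51623/6) = 1/(-56135/6) = -6/56135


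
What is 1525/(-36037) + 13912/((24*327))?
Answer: 61172318/35352297 ≈ 1.7304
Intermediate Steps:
1525/(-36037) + 13912/((24*327)) = 1525*(-1/36037) + 13912/7848 = -1525/36037 + 13912*(1/7848) = -1525/36037 + 1739/981 = 61172318/35352297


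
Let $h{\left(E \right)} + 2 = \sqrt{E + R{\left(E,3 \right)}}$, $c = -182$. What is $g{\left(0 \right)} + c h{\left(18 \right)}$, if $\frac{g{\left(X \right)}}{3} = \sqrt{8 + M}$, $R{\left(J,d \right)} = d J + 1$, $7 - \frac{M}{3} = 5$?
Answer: $364 - 182 \sqrt{73} + 3 \sqrt{14} \approx -1179.8$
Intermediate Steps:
$M = 6$ ($M = 21 - 15 = 6$)
$R{\left(J,d \right)} = 1 + J d$ ($R{\left(J,d \right)} = J d + 1 = 1 + J d$)
$h{\left(E \right)} = -2 + \sqrt{1 + 4 E}$ ($h{\left(E \right)} = -2 + \sqrt{E + \left(1 + E 3\right)} = -2 + \sqrt{E + \left(1 + 3 E\right)} = -2 + \sqrt{1 + 4 E}$)
$g{\left(X \right)} = 3 \sqrt{14}$ ($g{\left(X \right)} = 3 \sqrt{8 + 6} = 3 \sqrt{14}$)
$g{\left(0 \right)} + c h{\left(18 \right)} = 3 \sqrt{14} - 182 \left(-2 + \sqrt{1 + 4 \cdot 18}\right) = 3 \sqrt{14} - 182 \left(-2 + \sqrt{1 + 72}\right) = 3 \sqrt{14} - 182 \left(-2 + \sqrt{73}\right) = 3 \sqrt{14} + \left(364 - 182 \sqrt{73}\right) = 364 - 182 \sqrt{73} + 3 \sqrt{14}$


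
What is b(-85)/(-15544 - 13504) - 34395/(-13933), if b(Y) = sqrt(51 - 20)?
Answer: 34395/13933 - sqrt(31)/29048 ≈ 2.4684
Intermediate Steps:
b(Y) = sqrt(31)
b(-85)/(-15544 - 13504) - 34395/(-13933) = sqrt(31)/(-15544 - 13504) - 34395/(-13933) = sqrt(31)/(-29048) - 34395*(-1/13933) = sqrt(31)*(-1/29048) + 34395/13933 = -sqrt(31)/29048 + 34395/13933 = 34395/13933 - sqrt(31)/29048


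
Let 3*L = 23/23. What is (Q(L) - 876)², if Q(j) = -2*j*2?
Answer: 6927424/9 ≈ 7.6971e+5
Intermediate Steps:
L = ⅓ (L = (23/23)/3 = (23*(1/23))/3 = (⅓)*1 = ⅓ ≈ 0.33333)
Q(j) = -4*j
(Q(L) - 876)² = (-4*⅓ - 876)² = (-4/3 - 876)² = (-2632/3)² = 6927424/9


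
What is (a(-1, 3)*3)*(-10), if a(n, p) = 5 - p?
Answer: -60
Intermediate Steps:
(a(-1, 3)*3)*(-10) = ((5 - 1*3)*3)*(-10) = ((5 - 3)*3)*(-10) = (2*3)*(-10) = 6*(-10) = -60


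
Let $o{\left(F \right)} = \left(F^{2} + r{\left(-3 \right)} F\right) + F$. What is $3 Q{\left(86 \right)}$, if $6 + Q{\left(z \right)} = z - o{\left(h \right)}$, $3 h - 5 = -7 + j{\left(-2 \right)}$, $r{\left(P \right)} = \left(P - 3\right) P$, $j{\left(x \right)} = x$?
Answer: $\frac{932}{3} \approx 310.67$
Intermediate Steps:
$r{\left(P \right)} = P \left(-3 + P\right)$ ($r{\left(P \right)} = \left(-3 + P\right) P = P \left(-3 + P\right)$)
$h = - \frac{4}{3}$ ($h = \frac{5}{3} + \frac{-7 - 2}{3} = \frac{5}{3} + \frac{1}{3} \left(-9\right) = \frac{5}{3} - 3 = - \frac{4}{3} \approx -1.3333$)
$o{\left(F \right)} = F^{2} + 19 F$ ($o{\left(F \right)} = \left(F^{2} + - 3 \left(-3 - 3\right) F\right) + F = \left(F^{2} + \left(-3\right) \left(-6\right) F\right) + F = \left(F^{2} + 18 F\right) + F = F^{2} + 19 F$)
$Q{\left(z \right)} = \frac{158}{9} + z$ ($Q{\left(z \right)} = -6 + \left(z - - \frac{4 \left(19 - \frac{4}{3}\right)}{3}\right) = -6 + \left(z - \left(- \frac{4}{3}\right) \frac{53}{3}\right) = -6 + \left(z - - \frac{212}{9}\right) = -6 + \left(z + \frac{212}{9}\right) = -6 + \left(\frac{212}{9} + z\right) = \frac{158}{9} + z$)
$3 Q{\left(86 \right)} = 3 \left(\frac{158}{9} + 86\right) = 3 \cdot \frac{932}{9} = \frac{932}{3}$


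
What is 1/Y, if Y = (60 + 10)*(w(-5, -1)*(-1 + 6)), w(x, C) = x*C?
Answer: 1/1750 ≈ 0.00057143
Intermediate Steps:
w(x, C) = C*x
Y = 1750 (Y = (60 + 10)*((-1*(-5))*(-1 + 6)) = 70*(5*5) = 70*25 = 1750)
1/Y = 1/1750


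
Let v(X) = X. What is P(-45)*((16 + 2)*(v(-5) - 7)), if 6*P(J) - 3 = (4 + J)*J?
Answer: -66528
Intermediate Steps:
P(J) = ½ + J*(4 + J)/6 (P(J) = ½ + ((4 + J)*J)/6 = ½ + (J*(4 + J))/6 = ½ + J*(4 + J)/6)
P(-45)*((16 + 2)*(v(-5) - 7)) = (½ + (⅙)*(-45)² + (⅔)*(-45))*((16 + 2)*(-5 - 7)) = (½ + (⅙)*2025 - 30)*(18*(-12)) = (½ + 675/2 - 30)*(-216) = 308*(-216) = -66528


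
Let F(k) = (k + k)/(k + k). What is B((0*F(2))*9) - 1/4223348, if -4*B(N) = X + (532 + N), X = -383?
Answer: -78659857/2111674 ≈ -37.250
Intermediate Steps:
F(k) = 1 (F(k) = (2*k)/((2*k)) = (2*k)*(1/(2*k)) = 1)
B(N) = -149/4 - N/4 (B(N) = -(-383 + (532 + N))/4 = -(149 + N)/4 = -149/4 - N/4)
B((0*F(2))*9) - 1/4223348 = (-149/4 - 0*1*9/4) - 1/4223348 = (-149/4 - 0*9) - 1*1/4223348 = (-149/4 - ¼*0) - 1/4223348 = (-149/4 + 0) - 1/4223348 = -149/4 - 1/4223348 = -78659857/2111674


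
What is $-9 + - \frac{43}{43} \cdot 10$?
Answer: $-19$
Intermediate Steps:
$-9 + - \frac{43}{43} \cdot 10 = -9 + \left(-43\right) \frac{1}{43} \cdot 10 = -9 - 10 = -19$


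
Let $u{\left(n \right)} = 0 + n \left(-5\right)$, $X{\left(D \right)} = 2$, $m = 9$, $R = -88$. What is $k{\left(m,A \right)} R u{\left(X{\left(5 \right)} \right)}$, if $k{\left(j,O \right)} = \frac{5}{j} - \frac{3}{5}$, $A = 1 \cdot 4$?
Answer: $- \frac{352}{9} \approx -39.111$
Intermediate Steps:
$A = 4$
$k{\left(j,O \right)} = - \frac{3}{5} + \frac{5}{j}$ ($k{\left(j,O \right)} = \frac{5}{j} - \frac{3}{5} = - \frac{3}{5} + \frac{5}{j}$)
$u{\left(n \right)} = - 5 n$ ($u{\left(n \right)} = 0 - 5 n = - 5 n$)
$k{\left(m,A \right)} R u{\left(X{\left(5 \right)} \right)} = \left(- \frac{3}{5} + \frac{5}{9}\right) \left(-88\right) \left(\left(-5\right) 2\right) = \left(- \frac{3}{5} + 5 \cdot \frac{1}{9}\right) \left(-88\right) \left(-10\right) = \left(- \frac{3}{5} + \frac{5}{9}\right) \left(-88\right) \left(-10\right) = \left(- \frac{2}{45}\right) \left(-88\right) \left(-10\right) = \frac{176}{45} \left(-10\right) = - \frac{352}{9}$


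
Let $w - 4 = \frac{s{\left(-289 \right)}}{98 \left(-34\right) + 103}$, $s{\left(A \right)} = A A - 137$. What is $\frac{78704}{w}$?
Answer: $- \frac{63533804}{17617} \approx -3606.4$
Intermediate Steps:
$s{\left(A \right)} = -137 + A^{2}$ ($s{\left(A \right)} = A^{2} - 137 = -137 + A^{2}$)
$w = - \frac{70468}{3229}$ ($w = 4 + \frac{-137 + \left(-289\right)^{2}}{98 \left(-34\right) + 103} = 4 + \frac{-137 + 83521}{-3332 + 103} = 4 + \frac{83384}{-3229} = 4 + 83384 \left(- \frac{1}{3229}\right) = 4 - \frac{83384}{3229} = - \frac{70468}{3229} \approx -21.823$)
$\frac{78704}{w} = \frac{78704}{- \frac{70468}{3229}} = 78704 \left(- \frac{3229}{70468}\right) = - \frac{63533804}{17617}$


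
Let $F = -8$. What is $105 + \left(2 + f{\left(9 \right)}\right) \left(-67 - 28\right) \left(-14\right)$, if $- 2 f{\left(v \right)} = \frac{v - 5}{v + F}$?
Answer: $105$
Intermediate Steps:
$f{\left(v \right)} = - \frac{-5 + v}{2 \left(-8 + v\right)}$ ($f{\left(v \right)} = - \frac{\left(v - 5\right) \frac{1}{v - 8}}{2} = - \frac{\left(-5 + v\right) \frac{1}{-8 + v}}{2} = - \frac{\frac{1}{-8 + v} \left(-5 + v\right)}{2} = - \frac{-5 + v}{2 \left(-8 + v\right)}$)
$105 + \left(2 + f{\left(9 \right)}\right) \left(-67 - 28\right) \left(-14\right) = 105 + \left(2 + \frac{5 - 9}{2 \left(-8 + 9\right)}\right) \left(-67 - 28\right) \left(-14\right) = 105 + \left(2 + \frac{5 - 9}{2 \cdot 1}\right) \left(-95\right) \left(-14\right) = 105 + \left(2 + \frac{1}{2} \cdot 1 \left(-4\right)\right) \left(-95\right) \left(-14\right) = 105 + \left(2 - 2\right) \left(-95\right) \left(-14\right) = 105 + 0 \left(-95\right) \left(-14\right) = 105 + 0 \left(-14\right) = 105 + 0 = 105$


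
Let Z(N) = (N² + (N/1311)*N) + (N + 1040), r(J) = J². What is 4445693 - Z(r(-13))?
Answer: 5789246492/1311 ≈ 4.4159e+6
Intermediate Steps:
Z(N) = 1040 + N + 1312*N²/1311 (Z(N) = (N² + (N*(1/1311))*N) + (1040 + N) = (N² + (N/1311)*N) + (1040 + N) = (N² + N²/1311) + (1040 + N) = 1312*N²/1311 + (1040 + N) = 1040 + N + 1312*N²/1311)
4445693 - Z(r(-13)) = 4445693 - (1040 + (-13)² + 1312*((-13)²)²/1311) = 4445693 - (1040 + 169 + (1312/1311)*169²) = 4445693 - (1040 + 169 + (1312/1311)*28561) = 4445693 - (1040 + 169 + 37472032/1311) = 4445693 - 1*39057031/1311 = 4445693 - 39057031/1311 = 5789246492/1311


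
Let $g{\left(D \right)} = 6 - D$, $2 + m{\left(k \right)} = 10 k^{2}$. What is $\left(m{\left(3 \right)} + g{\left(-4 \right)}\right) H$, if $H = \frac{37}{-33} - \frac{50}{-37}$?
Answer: $\frac{27538}{1221} \approx 22.554$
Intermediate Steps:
$H = \frac{281}{1221}$ ($H = 37 \left(- \frac{1}{33}\right) - - \frac{50}{37} = - \frac{37}{33} + \frac{50}{37} = \frac{281}{1221} \approx 0.23014$)
$m{\left(k \right)} = -2 + 10 k^{2}$
$\left(m{\left(3 \right)} + g{\left(-4 \right)}\right) H = \left(\left(-2 + 10 \cdot 3^{2}\right) + \left(6 - -4\right)\right) \frac{281}{1221} = \left(\left(-2 + 10 \cdot 9\right) + \left(6 + 4\right)\right) \frac{281}{1221} = \left(\left(-2 + 90\right) + 10\right) \frac{281}{1221} = \left(88 + 10\right) \frac{281}{1221} = 98 \cdot \frac{281}{1221} = \frac{27538}{1221}$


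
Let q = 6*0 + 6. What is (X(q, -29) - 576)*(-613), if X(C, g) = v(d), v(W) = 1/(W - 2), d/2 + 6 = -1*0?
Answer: 4943845/14 ≈ 3.5313e+5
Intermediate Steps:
q = 6 (q = 0 + 6 = 6)
d = -12 (d = -12 + 2*(-1*0) = -12 + 2*0 = -12 + 0 = -12)
v(W) = 1/(-2 + W)
X(C, g) = -1/14 (X(C, g) = 1/(-2 - 12) = 1/(-14) = -1/14)
(X(q, -29) - 576)*(-613) = (-1/14 - 576)*(-613) = -8065/14*(-613) = 4943845/14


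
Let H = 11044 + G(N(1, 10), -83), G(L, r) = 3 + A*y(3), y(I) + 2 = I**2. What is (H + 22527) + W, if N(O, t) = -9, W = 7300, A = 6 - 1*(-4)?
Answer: 40944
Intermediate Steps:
y(I) = -2 + I**2
A = 10 (A = 6 + 4 = 10)
G(L, r) = 73 (G(L, r) = 3 + 10*(-2 + 3**2) = 3 + 10*(-2 + 9) = 3 + 10*7 = 3 + 70 = 73)
H = 11117 (H = 11044 + 73 = 11117)
(H + 22527) + W = (11117 + 22527) + 7300 = 33644 + 7300 = 40944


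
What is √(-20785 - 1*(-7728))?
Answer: I*√13057 ≈ 114.27*I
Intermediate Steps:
√(-20785 - 1*(-7728)) = √(-20785 + 7728) = √(-13057) = I*√13057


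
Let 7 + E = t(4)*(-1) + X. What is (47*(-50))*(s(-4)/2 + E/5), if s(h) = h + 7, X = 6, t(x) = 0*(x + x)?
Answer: -3055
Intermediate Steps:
t(x) = 0 (t(x) = 0*(2*x) = 0)
s(h) = 7 + h
E = -1 (E = -7 + (0*(-1) + 6) = -7 + (0 + 6) = -7 + 6 = -1)
(47*(-50))*(s(-4)/2 + E/5) = (47*(-50))*((7 - 4)/2 - 1/5) = -2350*(3*(½) - 1*⅕) = -2350*(3/2 - ⅕) = -2350*13/10 = -3055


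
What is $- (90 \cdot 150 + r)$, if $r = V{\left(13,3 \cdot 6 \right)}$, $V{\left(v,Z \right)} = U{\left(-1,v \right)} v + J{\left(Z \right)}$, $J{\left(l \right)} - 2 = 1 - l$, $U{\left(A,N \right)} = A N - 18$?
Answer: $-13082$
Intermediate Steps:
$U{\left(A,N \right)} = -18 + A N$ ($U{\left(A,N \right)} = A N - 18 = -18 + A N$)
$J{\left(l \right)} = 3 - l$ ($J{\left(l \right)} = 2 - \left(-1 + l\right) = 3 - l$)
$V{\left(v,Z \right)} = 3 - Z + v \left(-18 - v\right)$ ($V{\left(v,Z \right)} = \left(-18 - v\right) v - \left(-3 + Z\right) = v \left(-18 - v\right) - \left(-3 + Z\right) = 3 - Z + v \left(-18 - v\right)$)
$r = -418$ ($r = 3 - 3 \cdot 6 - 13 \left(18 + 13\right) = 3 - 18 - 13 \cdot 31 = 3 - 18 - 403 = -418$)
$- (90 \cdot 150 + r) = - (90 \cdot 150 - 418) = - (13500 - 418) = \left(-1\right) 13082 = -13082$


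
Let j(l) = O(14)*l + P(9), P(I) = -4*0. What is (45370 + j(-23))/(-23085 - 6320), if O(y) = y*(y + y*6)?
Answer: -13814/29405 ≈ -0.46978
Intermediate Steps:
P(I) = 0
O(y) = 7*y² (O(y) = y*(y + 6*y) = y*(7*y) = 7*y²)
j(l) = 1372*l (j(l) = (7*14²)*l + 0 = (7*196)*l + 0 = 1372*l + 0 = 1372*l)
(45370 + j(-23))/(-23085 - 6320) = (45370 + 1372*(-23))/(-23085 - 6320) = (45370 - 31556)/(-29405) = 13814*(-1/29405) = -13814/29405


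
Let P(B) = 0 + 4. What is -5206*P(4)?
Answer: -20824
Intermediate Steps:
P(B) = 4
-5206*P(4) = -5206*4 = -20824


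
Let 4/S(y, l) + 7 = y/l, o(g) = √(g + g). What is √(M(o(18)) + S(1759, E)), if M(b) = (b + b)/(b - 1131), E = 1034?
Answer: 2*I*√32317525365/410925 ≈ 0.87496*I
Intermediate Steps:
o(g) = √2*√g (o(g) = √(2*g) = √2*√g)
S(y, l) = 4/(-7 + y/l)
M(b) = 2*b/(-1131 + b) (M(b) = (2*b)/(-1131 + b) = 2*b/(-1131 + b))
√(M(o(18)) + S(1759, E)) = √(2*(√2*√18)/(-1131 + √2*√18) + 4*1034/(1759 - 7*1034)) = √(2*(√2*(3*√2))/(-1131 + √2*(3*√2)) + 4*1034/(1759 - 7238)) = √(2*6/(-1131 + 6) + 4*1034/(-5479)) = √(2*6/(-1125) + 4*1034*(-1/5479)) = √(2*6*(-1/1125) - 4136/5479) = √(-4/375 - 4136/5479) = √(-1572916/2054625) = 2*I*√32317525365/410925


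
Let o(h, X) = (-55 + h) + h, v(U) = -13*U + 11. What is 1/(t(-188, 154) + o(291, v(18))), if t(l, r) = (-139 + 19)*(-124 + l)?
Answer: 1/37967 ≈ 2.6339e-5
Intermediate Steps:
v(U) = 11 - 13*U
t(l, r) = 14880 - 120*l (t(l, r) = -120*(-124 + l) = 14880 - 120*l)
o(h, X) = -55 + 2*h
1/(t(-188, 154) + o(291, v(18))) = 1/((14880 - 120*(-188)) + (-55 + 2*291)) = 1/((14880 + 22560) + (-55 + 582)) = 1/(37440 + 527) = 1/37967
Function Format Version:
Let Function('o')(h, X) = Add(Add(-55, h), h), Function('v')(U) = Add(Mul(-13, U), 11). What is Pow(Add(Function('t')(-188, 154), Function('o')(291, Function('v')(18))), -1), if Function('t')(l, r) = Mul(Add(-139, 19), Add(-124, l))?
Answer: Rational(1, 37967) ≈ 2.6339e-5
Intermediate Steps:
Function('v')(U) = Add(11, Mul(-13, U))
Function('t')(l, r) = Add(14880, Mul(-120, l)) (Function('t')(l, r) = Mul(-120, Add(-124, l)) = Add(14880, Mul(-120, l)))
Function('o')(h, X) = Add(-55, Mul(2, h))
Pow(Add(Function('t')(-188, 154), Function('o')(291, Function('v')(18))), -1) = Pow(Add(Add(14880, Mul(-120, -188)), Add(-55, Mul(2, 291))), -1) = Pow(Add(Add(14880, 22560), Add(-55, 582)), -1) = Pow(Add(37440, 527), -1) = Pow(37967, -1) = Rational(1, 37967)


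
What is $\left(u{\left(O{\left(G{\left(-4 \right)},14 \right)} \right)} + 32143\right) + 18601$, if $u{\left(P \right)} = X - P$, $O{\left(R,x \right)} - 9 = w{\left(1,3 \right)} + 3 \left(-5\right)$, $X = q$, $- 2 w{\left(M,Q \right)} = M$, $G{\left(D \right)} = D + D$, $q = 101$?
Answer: $\frac{101703}{2} \approx 50852.0$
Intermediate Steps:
$G{\left(D \right)} = 2 D$
$w{\left(M,Q \right)} = - \frac{M}{2}$
$X = 101$
$O{\left(R,x \right)} = - \frac{13}{2}$ ($O{\left(R,x \right)} = 9 + \left(\left(- \frac{1}{2}\right) 1 + 3 \left(-5\right)\right) = 9 - \frac{31}{2} = - \frac{13}{2}$)
$u{\left(P \right)} = 101 - P$
$\left(u{\left(O{\left(G{\left(-4 \right)},14 \right)} \right)} + 32143\right) + 18601 = \left(\left(101 - - \frac{13}{2}\right) + 32143\right) + 18601 = \left(\left(101 + \frac{13}{2}\right) + 32143\right) + 18601 = \left(\frac{215}{2} + 32143\right) + 18601 = \frac{64501}{2} + 18601 = \frac{101703}{2}$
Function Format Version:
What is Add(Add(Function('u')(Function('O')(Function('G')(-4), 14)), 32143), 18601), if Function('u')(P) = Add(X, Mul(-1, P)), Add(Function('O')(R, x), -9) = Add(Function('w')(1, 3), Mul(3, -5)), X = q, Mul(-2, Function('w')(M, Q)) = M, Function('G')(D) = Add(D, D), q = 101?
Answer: Rational(101703, 2) ≈ 50852.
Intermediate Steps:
Function('G')(D) = Mul(2, D)
Function('w')(M, Q) = Mul(Rational(-1, 2), M)
X = 101
Function('O')(R, x) = Rational(-13, 2) (Function('O')(R, x) = Add(9, Add(Mul(Rational(-1, 2), 1), Mul(3, -5))) = Add(9, Add(Rational(-1, 2), -15)) = Add(9, Rational(-31, 2)) = Rational(-13, 2))
Function('u')(P) = Add(101, Mul(-1, P))
Add(Add(Function('u')(Function('O')(Function('G')(-4), 14)), 32143), 18601) = Add(Add(Add(101, Mul(-1, Rational(-13, 2))), 32143), 18601) = Add(Add(Add(101, Rational(13, 2)), 32143), 18601) = Add(Add(Rational(215, 2), 32143), 18601) = Add(Rational(64501, 2), 18601) = Rational(101703, 2)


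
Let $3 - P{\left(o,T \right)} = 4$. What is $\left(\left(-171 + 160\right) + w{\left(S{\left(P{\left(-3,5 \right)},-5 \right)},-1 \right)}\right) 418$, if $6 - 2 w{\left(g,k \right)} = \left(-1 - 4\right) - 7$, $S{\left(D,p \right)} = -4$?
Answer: $-836$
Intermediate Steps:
$P{\left(o,T \right)} = -1$ ($P{\left(o,T \right)} = 3 - 4 = -1$)
$w{\left(g,k \right)} = 9$ ($w{\left(g,k \right)} = 3 - \frac{\left(-1 - 4\right) - 7}{2} = 3 - \frac{-5 - 7}{2} = 3 - -6 = 3 + 6 = 9$)
$\left(\left(-171 + 160\right) + w{\left(S{\left(P{\left(-3,5 \right)},-5 \right)},-1 \right)}\right) 418 = \left(\left(-171 + 160\right) + 9\right) 418 = \left(-11 + 9\right) 418 = \left(-2\right) 418 = -836$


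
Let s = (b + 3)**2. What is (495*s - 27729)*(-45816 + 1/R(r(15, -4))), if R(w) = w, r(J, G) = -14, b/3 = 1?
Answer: 6355880325/14 ≈ 4.5399e+8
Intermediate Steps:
b = 3 (b = 3*1 = 3)
s = 36 (s = (3 + 3)**2 = 6**2 = 36)
(495*s - 27729)*(-45816 + 1/R(r(15, -4))) = (495*36 - 27729)*(-45816 + 1/(-14)) = (17820 - 27729)*(-45816 - 1/14) = -9909*(-641425/14) = 6355880325/14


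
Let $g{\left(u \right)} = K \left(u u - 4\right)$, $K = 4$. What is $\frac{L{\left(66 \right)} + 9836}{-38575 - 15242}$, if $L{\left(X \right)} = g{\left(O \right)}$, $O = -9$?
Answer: $- \frac{10144}{53817} \approx -0.18849$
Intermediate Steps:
$g{\left(u \right)} = -16 + 4 u^{2}$ ($g{\left(u \right)} = 4 \left(u u - 4\right) = 4 \left(u^{2} - 4\right) = 4 \left(-4 + u^{2}\right) = -16 + 4 u^{2}$)
$L{\left(X \right)} = 308$ ($L{\left(X \right)} = -16 + 4 \left(-9\right)^{2} = -16 + 4 \cdot 81 = -16 + 324 = 308$)
$\frac{L{\left(66 \right)} + 9836}{-38575 - 15242} = \frac{308 + 9836}{-38575 - 15242} = \frac{10144}{-53817} = 10144 \left(- \frac{1}{53817}\right) = - \frac{10144}{53817}$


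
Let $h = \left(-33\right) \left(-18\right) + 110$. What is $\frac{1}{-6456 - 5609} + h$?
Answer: $\frac{8493759}{12065} \approx 704.0$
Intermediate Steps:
$h = 704$ ($h = 594 + 110 = 704$)
$\frac{1}{-6456 - 5609} + h = \frac{1}{-6456 - 5609} + 704 = \frac{1}{-12065} + 704 = - \frac{1}{12065} + 704 = \frac{8493759}{12065}$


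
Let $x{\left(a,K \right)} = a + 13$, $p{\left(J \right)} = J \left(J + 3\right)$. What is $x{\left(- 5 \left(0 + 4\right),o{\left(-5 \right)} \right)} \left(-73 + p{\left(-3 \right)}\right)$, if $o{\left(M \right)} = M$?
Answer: $511$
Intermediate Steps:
$p{\left(J \right)} = J \left(3 + J\right)$
$x{\left(a,K \right)} = 13 + a$
$x{\left(- 5 \left(0 + 4\right),o{\left(-5 \right)} \right)} \left(-73 + p{\left(-3 \right)}\right) = \left(13 - 5 \left(0 + 4\right)\right) \left(-73 - 3 \left(3 - 3\right)\right) = \left(13 - 20\right) \left(-73 - 0\right) = \left(13 - 20\right) \left(-73 + 0\right) = \left(-7\right) \left(-73\right) = 511$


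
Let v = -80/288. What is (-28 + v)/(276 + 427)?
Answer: -509/12654 ≈ -0.040224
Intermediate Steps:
v = -5/18 (v = -80*1/288 = -5/18 ≈ -0.27778)
(-28 + v)/(276 + 427) = (-28 - 5/18)/(276 + 427) = -509/18/703 = -509/18*1/703 = -509/12654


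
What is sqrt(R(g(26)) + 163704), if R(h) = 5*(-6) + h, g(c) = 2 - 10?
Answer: sqrt(163666) ≈ 404.56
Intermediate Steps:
g(c) = -8
R(h) = -30 + h
sqrt(R(g(26)) + 163704) = sqrt((-30 - 8) + 163704) = sqrt(-38 + 163704) = sqrt(163666)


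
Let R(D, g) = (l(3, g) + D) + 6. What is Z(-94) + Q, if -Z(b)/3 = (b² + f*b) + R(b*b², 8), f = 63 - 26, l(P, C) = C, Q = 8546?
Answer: 2484182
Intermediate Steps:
f = 37
R(D, g) = 6 + D + g (R(D, g) = (g + D) + 6 = (D + g) + 6 = 6 + D + g)
Z(b) = -42 - 111*b - 3*b² - 3*b³ (Z(b) = -3*((b² + 37*b) + (6 + b*b² + 8)) = -3*((b² + 37*b) + (6 + b³ + 8)) = -3*((b² + 37*b) + (14 + b³)) = -3*(14 + b² + b³ + 37*b) = -42 - 111*b - 3*b² - 3*b³)
Z(-94) + Q = (-42 - 111*(-94) - 3*(-94)² - 3*(-94)³) + 8546 = (-42 + 10434 - 3*8836 - 3*(-830584)) + 8546 = (-42 + 10434 - 26508 + 2491752) + 8546 = 2475636 + 8546 = 2484182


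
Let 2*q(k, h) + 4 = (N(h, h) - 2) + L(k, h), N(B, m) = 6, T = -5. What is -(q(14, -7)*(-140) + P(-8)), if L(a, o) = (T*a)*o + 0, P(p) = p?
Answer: 34308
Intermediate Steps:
L(a, o) = -5*a*o (L(a, o) = (-5*a)*o + 0 = -5*a*o + 0 = -5*a*o)
q(k, h) = -5*h*k/2 (q(k, h) = -2 + ((6 - 2) - 5*k*h)/2 = -2 + (4 - 5*h*k)/2 = -2 + (2 - 5*h*k/2) = -5*h*k/2)
-(q(14, -7)*(-140) + P(-8)) = -(-5/2*(-7)*14*(-140) - 8) = -(245*(-140) - 8) = -(-34300 - 8) = -1*(-34308) = 34308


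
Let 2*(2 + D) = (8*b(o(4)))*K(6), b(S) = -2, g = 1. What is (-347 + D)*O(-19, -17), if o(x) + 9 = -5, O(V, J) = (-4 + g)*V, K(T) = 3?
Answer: -21261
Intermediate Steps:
O(V, J) = -3*V (O(V, J) = (-4 + 1)*V = -3*V)
o(x) = -14 (o(x) = -9 - 5 = -14)
D = -26 (D = -2 + ((8*(-2))*3)/2 = -2 + (-16*3)/2 = -2 + (½)*(-48) = -2 - 24 = -26)
(-347 + D)*O(-19, -17) = (-347 - 26)*(-3*(-19)) = -373*57 = -21261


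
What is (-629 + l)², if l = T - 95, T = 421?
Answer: 91809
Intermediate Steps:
l = 326 (l = 421 - 95 = 326)
(-629 + l)² = (-629 + 326)² = (-303)² = 91809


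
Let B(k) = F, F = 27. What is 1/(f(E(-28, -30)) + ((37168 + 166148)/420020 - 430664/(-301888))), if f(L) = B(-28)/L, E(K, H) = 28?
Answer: 27737280760/79742384753 ≈ 0.34784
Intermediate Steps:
B(k) = 27
f(L) = 27/L
1/(f(E(-28, -30)) + ((37168 + 166148)/420020 - 430664/(-301888))) = 1/(27/28 + ((37168 + 166148)/420020 - 430664/(-301888))) = 1/(27*(1/28) + (203316*(1/420020) - 430664*(-1/301888))) = 1/(27/28 + (50829/105005 + 53833/37736)) = 1/(27/28 + 7570817309/3962468680) = 1/(79742384753/27737280760) = 27737280760/79742384753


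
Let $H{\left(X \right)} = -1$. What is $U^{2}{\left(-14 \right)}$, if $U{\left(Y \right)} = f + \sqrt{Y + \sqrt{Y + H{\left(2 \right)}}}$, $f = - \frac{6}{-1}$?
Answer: $\left(6 + \sqrt{-14 + i \sqrt{15}}\right)^{2} \approx 28.153 + 49.193 i$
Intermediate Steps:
$f = 6$ ($f = \left(-6\right) \left(-1\right) = 6$)
$U{\left(Y \right)} = 6 + \sqrt{Y + \sqrt{-1 + Y}}$ ($U{\left(Y \right)} = 6 + \sqrt{Y + \sqrt{Y - 1}} = 6 + \sqrt{Y + \sqrt{-1 + Y}}$)
$U^{2}{\left(-14 \right)} = \left(6 + \sqrt{-14 + \sqrt{-1 - 14}}\right)^{2} = \left(6 + \sqrt{-14 + \sqrt{-15}}\right)^{2} = \left(6 + \sqrt{-14 + i \sqrt{15}}\right)^{2}$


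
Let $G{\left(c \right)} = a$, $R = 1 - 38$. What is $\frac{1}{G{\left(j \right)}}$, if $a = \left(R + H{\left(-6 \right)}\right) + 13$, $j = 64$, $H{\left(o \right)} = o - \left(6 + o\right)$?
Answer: $- \frac{1}{30} \approx -0.033333$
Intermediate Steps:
$H{\left(o \right)} = -6$ ($H{\left(o \right)} = o - \left(6 + o\right) = -6$)
$R = -37$ ($R = 1 - 38 = -37$)
$a = -30$ ($a = \left(-37 - 6\right) + 13 = -43 + 13 = -30$)
$G{\left(c \right)} = -30$
$\frac{1}{G{\left(j \right)}} = \frac{1}{-30} = - \frac{1}{30}$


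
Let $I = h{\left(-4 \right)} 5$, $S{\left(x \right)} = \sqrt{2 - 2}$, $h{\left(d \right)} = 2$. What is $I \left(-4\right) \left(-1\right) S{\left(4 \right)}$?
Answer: $0$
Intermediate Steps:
$S{\left(x \right)} = 0$ ($S{\left(x \right)} = \sqrt{0} = 0$)
$I = 10$ ($I = 2 \cdot 5 = 10$)
$I \left(-4\right) \left(-1\right) S{\left(4 \right)} = 10 \left(-4\right) \left(-1\right) 0 = 10 \cdot 4 \cdot 0 = 10 \cdot 0 = 0$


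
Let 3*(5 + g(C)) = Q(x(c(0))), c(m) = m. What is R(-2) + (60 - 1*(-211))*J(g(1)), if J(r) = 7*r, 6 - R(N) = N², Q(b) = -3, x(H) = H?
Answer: -11380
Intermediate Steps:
R(N) = 6 - N²
g(C) = -6 (g(C) = -5 + (⅓)*(-3) = -5 - 1 = -6)
R(-2) + (60 - 1*(-211))*J(g(1)) = (6 - 1*(-2)²) + (60 - 1*(-211))*(7*(-6)) = (6 - 1*4) + (60 + 211)*(-42) = (6 - 4) + 271*(-42) = 2 - 11382 = -11380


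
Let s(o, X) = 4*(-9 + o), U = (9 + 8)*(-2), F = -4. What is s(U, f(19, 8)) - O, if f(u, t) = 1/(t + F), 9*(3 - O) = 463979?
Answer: 462404/9 ≈ 51378.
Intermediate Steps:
O = -463952/9 (O = 3 - ⅑*463979 = 3 - 463979/9 = -463952/9 ≈ -51550.)
f(u, t) = 1/(-4 + t) (f(u, t) = 1/(t - 4) = 1/(-4 + t))
U = -34 (U = 17*(-2) = -34)
s(o, X) = -36 + 4*o
s(U, f(19, 8)) - O = (-36 + 4*(-34)) - 1*(-463952/9) = (-36 - 136) + 463952/9 = -172 + 463952/9 = 462404/9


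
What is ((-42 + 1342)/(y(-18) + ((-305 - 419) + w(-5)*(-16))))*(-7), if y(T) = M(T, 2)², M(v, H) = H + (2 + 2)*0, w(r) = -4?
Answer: 2275/164 ≈ 13.872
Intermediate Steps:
M(v, H) = H (M(v, H) = H + 4*0 = H + 0 = H)
y(T) = 4 (y(T) = 2² = 4)
((-42 + 1342)/(y(-18) + ((-305 - 419) + w(-5)*(-16))))*(-7) = ((-42 + 1342)/(4 + ((-305 - 419) - 4*(-16))))*(-7) = (1300/(4 + (-724 + 64)))*(-7) = (1300/(4 - 660))*(-7) = (1300/(-656))*(-7) = (1300*(-1/656))*(-7) = -325/164*(-7) = 2275/164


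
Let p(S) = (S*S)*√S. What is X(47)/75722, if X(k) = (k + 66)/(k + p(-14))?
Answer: 5311/40892378826 - 11074*I*√14/20446189413 ≈ 1.2988e-7 - 2.0265e-6*I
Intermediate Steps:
p(S) = S^(5/2) (p(S) = S²*√S = S^(5/2))
X(k) = (66 + k)/(k + 196*I*√14) (X(k) = (k + 66)/(k + (-14)^(5/2)) = (66 + k)/(k + 196*I*√14))
X(47)/75722 = ((66 + 47)/(47 + 196*I*√14))/75722 = (113/(47 + 196*I*√14))*(1/75722) = 113/(75722*(47 + 196*I*√14))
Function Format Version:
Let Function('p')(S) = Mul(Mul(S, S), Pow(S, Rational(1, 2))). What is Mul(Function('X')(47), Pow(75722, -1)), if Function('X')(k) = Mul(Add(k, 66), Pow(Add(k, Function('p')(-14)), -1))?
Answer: Add(Rational(5311, 40892378826), Mul(Rational(-11074, 20446189413), I, Pow(14, Rational(1, 2)))) ≈ Add(1.2988e-7, Mul(-2.0265e-6, I))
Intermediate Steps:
Function('p')(S) = Pow(S, Rational(5, 2)) (Function('p')(S) = Mul(Pow(S, 2), Pow(S, Rational(1, 2))) = Pow(S, Rational(5, 2)))
Function('X')(k) = Mul(Pow(Add(k, Mul(196, I, Pow(14, Rational(1, 2)))), -1), Add(66, k)) (Function('X')(k) = Mul(Add(k, 66), Pow(Add(k, Pow(-14, Rational(5, 2))), -1)) = Mul(Add(66, k), Pow(Add(k, Mul(196, I, Pow(14, Rational(1, 2)))), -1)) = Mul(Pow(Add(k, Mul(196, I, Pow(14, Rational(1, 2)))), -1), Add(66, k)))
Mul(Function('X')(47), Pow(75722, -1)) = Mul(Mul(Pow(Add(47, Mul(196, I, Pow(14, Rational(1, 2)))), -1), Add(66, 47)), Pow(75722, -1)) = Mul(Mul(Pow(Add(47, Mul(196, I, Pow(14, Rational(1, 2)))), -1), 113), Rational(1, 75722)) = Mul(Mul(113, Pow(Add(47, Mul(196, I, Pow(14, Rational(1, 2)))), -1)), Rational(1, 75722)) = Mul(Rational(113, 75722), Pow(Add(47, Mul(196, I, Pow(14, Rational(1, 2)))), -1))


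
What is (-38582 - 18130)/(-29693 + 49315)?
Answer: -28356/9811 ≈ -2.8902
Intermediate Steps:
(-38582 - 18130)/(-29693 + 49315) = -56712/19622 = -56712*1/19622 = -28356/9811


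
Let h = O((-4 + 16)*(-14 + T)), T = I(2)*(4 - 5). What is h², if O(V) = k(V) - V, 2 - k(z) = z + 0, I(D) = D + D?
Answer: 188356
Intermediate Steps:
I(D) = 2*D
T = -4 (T = (2*2)*(4 - 5) = 4*(-1) = -4)
k(z) = 2 - z (k(z) = 2 - (z + 0) = 2 - z)
O(V) = 2 - 2*V (O(V) = (2 - V) - V = 2 - 2*V)
h = 434 (h = 2 - 2*(-4 + 16)*(-14 - 4) = 2 - 24*(-18) = 2 - 2*(-216) = 2 + 432 = 434)
h² = 434² = 188356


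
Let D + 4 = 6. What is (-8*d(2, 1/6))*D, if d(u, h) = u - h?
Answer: -88/3 ≈ -29.333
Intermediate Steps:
D = 2 (D = -4 + 6 = 2)
(-8*d(2, 1/6))*D = -8*(2 - 1/6)*2 = -8*(2 - 1*⅙)*2 = -8*(2 - ⅙)*2 = -8*11/6*2 = -44/3*2 = -88/3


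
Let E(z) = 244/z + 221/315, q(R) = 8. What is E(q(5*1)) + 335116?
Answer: 211142737/630 ≈ 3.3515e+5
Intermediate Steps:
E(z) = 221/315 + 244/z (E(z) = 244/z + 221*(1/315) = 244/z + 221/315 = 221/315 + 244/z)
E(q(5*1)) + 335116 = (221/315 + 244/8) + 335116 = (221/315 + 244*(1/8)) + 335116 = (221/315 + 61/2) + 335116 = 19657/630 + 335116 = 211142737/630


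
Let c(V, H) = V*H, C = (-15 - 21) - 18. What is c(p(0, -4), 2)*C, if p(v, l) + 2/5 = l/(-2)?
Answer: -864/5 ≈ -172.80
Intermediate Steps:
p(v, l) = -⅖ - l/2 (p(v, l) = -⅖ + l/(-2) = -⅖ + l*(-½) = -⅖ - l/2)
C = -54 (C = -36 - 18 = -54)
c(V, H) = H*V
c(p(0, -4), 2)*C = (2*(-⅖ - ½*(-4)))*(-54) = (2*(-⅖ + 2))*(-54) = (2*(8/5))*(-54) = (16/5)*(-54) = -864/5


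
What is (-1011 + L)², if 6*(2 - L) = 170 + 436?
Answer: 1232100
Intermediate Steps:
L = -99 (L = 2 - (170 + 436)/6 = 2 - ⅙*606 = 2 - 101 = -99)
(-1011 + L)² = (-1011 - 99)² = (-1110)² = 1232100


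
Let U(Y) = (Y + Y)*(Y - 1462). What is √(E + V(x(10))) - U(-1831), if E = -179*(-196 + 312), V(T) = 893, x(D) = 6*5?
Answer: -12058966 + I*√19871 ≈ -1.2059e+7 + 140.96*I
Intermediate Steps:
x(D) = 30
U(Y) = 2*Y*(-1462 + Y) (U(Y) = (2*Y)*(-1462 + Y) = 2*Y*(-1462 + Y))
E = -20764 (E = -179*116 = -20764)
√(E + V(x(10))) - U(-1831) = √(-20764 + 893) - 2*(-1831)*(-1462 - 1831) = √(-19871) - 2*(-1831)*(-3293) = I*√19871 - 1*12058966 = I*√19871 - 12058966 = -12058966 + I*√19871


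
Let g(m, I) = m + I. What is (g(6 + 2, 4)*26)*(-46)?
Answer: -14352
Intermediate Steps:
g(m, I) = I + m
(g(6 + 2, 4)*26)*(-46) = ((4 + (6 + 2))*26)*(-46) = ((4 + 8)*26)*(-46) = (12*26)*(-46) = 312*(-46) = -14352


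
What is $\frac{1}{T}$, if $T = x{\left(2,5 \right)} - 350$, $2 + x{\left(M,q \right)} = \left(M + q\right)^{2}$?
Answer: $- \frac{1}{303} \approx -0.0033003$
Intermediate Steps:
$x{\left(M,q \right)} = -2 + \left(M + q\right)^{2}$
$T = -303$ ($T = \left(-2 + \left(2 + 5\right)^{2}\right) - 350 = \left(-2 + 7^{2}\right) - 350 = \left(-2 + 49\right) - 350 = 47 - 350 = -303$)
$\frac{1}{T} = \frac{1}{-303} = - \frac{1}{303}$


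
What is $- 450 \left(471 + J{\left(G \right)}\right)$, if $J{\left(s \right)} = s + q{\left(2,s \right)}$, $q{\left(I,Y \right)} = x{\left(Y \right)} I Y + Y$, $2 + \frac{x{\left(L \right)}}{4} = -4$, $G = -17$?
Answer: $-563850$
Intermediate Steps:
$x{\left(L \right)} = -24$ ($x{\left(L \right)} = -8 + 4 \left(-4\right) = -8 - 16 = -24$)
$q{\left(I,Y \right)} = Y - 24 I Y$ ($q{\left(I,Y \right)} = - 24 I Y + Y = Y - 24 I Y$)
$J{\left(s \right)} = - 46 s$ ($J{\left(s \right)} = s + s \left(1 - 48\right) = s + s \left(-47\right) = s - 47 s = - 46 s$)
$- 450 \left(471 + J{\left(G \right)}\right) = - 450 \left(471 - -782\right) = - 450 \left(471 + 782\right) = \left(-450\right) 1253 = -563850$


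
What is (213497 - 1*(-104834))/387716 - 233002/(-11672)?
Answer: 5878385179/282838822 ≈ 20.784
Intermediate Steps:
(213497 - 1*(-104834))/387716 - 233002/(-11672) = (213497 + 104834)*(1/387716) - 233002*(-1/11672) = 318331*(1/387716) + 116501/5836 = 318331/387716 + 116501/5836 = 5878385179/282838822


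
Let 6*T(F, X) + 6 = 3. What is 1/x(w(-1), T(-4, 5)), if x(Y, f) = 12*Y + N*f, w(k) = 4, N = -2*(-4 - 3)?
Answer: 1/41 ≈ 0.024390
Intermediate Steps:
N = 14 (N = -2*(-7) = 14)
T(F, X) = -1/2 (T(F, X) = -1 + (1/6)*3 = -1 + 1/2 = -1/2)
x(Y, f) = 12*Y + 14*f
1/x(w(-1), T(-4, 5)) = 1/(12*4 + 14*(-1/2)) = 1/(48 - 7) = 1/41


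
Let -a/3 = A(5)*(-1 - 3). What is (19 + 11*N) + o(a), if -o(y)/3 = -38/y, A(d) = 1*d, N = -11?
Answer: -1001/10 ≈ -100.10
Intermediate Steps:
A(d) = d
a = 60 (a = -15*(-1 - 3) = -15*(-4) = -3*(-20) = 60)
o(y) = 114/y (o(y) = -(-114)/y = 114/y)
(19 + 11*N) + o(a) = (19 + 11*(-11)) + 114/60 = (19 - 121) + 114*(1/60) = -102 + 19/10 = -1001/10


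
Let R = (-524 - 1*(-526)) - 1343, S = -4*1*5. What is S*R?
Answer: 26820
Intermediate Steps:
S = -20 (S = -4*5 = -20)
R = -1341 (R = (-524 + 526) - 1343 = 2 - 1343 = -1341)
S*R = -20*(-1341) = 26820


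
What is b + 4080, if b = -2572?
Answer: 1508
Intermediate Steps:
b + 4080 = -2572 + 4080 = 1508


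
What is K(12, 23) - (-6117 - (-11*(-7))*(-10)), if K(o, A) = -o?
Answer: 5335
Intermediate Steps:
K(12, 23) - (-6117 - (-11*(-7))*(-10)) = -1*12 - (-6117 - (-11*(-7))*(-10)) = -12 - (-6117 - 77*(-10)) = -12 - (-6117 - 1*(-770)) = -12 - (-6117 + 770) = -12 - 1*(-5347) = -12 + 5347 = 5335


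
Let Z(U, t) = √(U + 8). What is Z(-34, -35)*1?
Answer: I*√26 ≈ 5.099*I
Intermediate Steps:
Z(U, t) = √(8 + U)
Z(-34, -35)*1 = √(8 - 34)*1 = √(-26)*1 = (I*√26)*1 = I*√26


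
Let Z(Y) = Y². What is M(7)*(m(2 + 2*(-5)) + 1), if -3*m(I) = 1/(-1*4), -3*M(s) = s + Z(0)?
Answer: -91/36 ≈ -2.5278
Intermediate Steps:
M(s) = -s/3 (M(s) = -(s + 0²)/3 = -(s + 0)/3 = -s/3)
m(I) = 1/12 (m(I) = -1/(3*((-1*4))) = -⅓/(-4) = -⅓*(-¼) = 1/12)
M(7)*(m(2 + 2*(-5)) + 1) = (-⅓*7)*(1/12 + 1) = -7/3*13/12 = -91/36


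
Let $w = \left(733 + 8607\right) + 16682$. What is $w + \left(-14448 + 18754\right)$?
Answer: $30328$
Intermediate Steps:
$w = 26022$ ($w = 9340 + 16682 = 26022$)
$w + \left(-14448 + 18754\right) = 26022 + \left(-14448 + 18754\right) = 26022 + 4306 = 30328$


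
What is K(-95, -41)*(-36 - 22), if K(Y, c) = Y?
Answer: 5510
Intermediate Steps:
K(-95, -41)*(-36 - 22) = -95*(-36 - 22) = -95*(-58) = 5510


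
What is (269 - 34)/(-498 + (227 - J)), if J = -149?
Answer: -235/122 ≈ -1.9262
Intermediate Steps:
(269 - 34)/(-498 + (227 - J)) = (269 - 34)/(-498 + (227 - 1*(-149))) = 235/(-498 + (227 + 149)) = 235/(-498 + 376) = 235/(-122) = 235*(-1/122) = -235/122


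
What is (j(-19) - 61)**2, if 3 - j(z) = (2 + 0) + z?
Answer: 1681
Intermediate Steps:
j(z) = 1 - z (j(z) = 3 - ((2 + 0) + z) = 3 - (2 + z) = 3 + (-2 - z) = 1 - z)
(j(-19) - 61)**2 = ((1 - 1*(-19)) - 61)**2 = ((1 + 19) - 61)**2 = (20 - 61)**2 = (-41)**2 = 1681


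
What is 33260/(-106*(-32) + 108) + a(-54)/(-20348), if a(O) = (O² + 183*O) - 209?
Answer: 35094349/3560900 ≈ 9.8555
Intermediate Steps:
a(O) = -209 + O² + 183*O
33260/(-106*(-32) + 108) + a(-54)/(-20348) = 33260/(-106*(-32) + 108) + (-209 + (-54)² + 183*(-54))/(-20348) = 33260/(3392 + 108) + (-209 + 2916 - 9882)*(-1/20348) = 33260/3500 - 7175*(-1/20348) = 33260*(1/3500) + 7175/20348 = 1663/175 + 7175/20348 = 35094349/3560900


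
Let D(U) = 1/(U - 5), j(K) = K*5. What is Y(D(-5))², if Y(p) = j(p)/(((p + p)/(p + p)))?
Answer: ¼ ≈ 0.25000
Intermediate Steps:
j(K) = 5*K
D(U) = 1/(-5 + U)
Y(p) = 5*p (Y(p) = (5*p)/(((p + p)/(p + p))) = (5*p)/(((2*p)/((2*p)))) = (5*p)/(((2*p)*(1/(2*p)))) = (5*p)/1 = (5*p)*1 = 5*p)
Y(D(-5))² = (5/(-5 - 5))² = (5/(-10))² = (5*(-⅒))² = (-½)² = ¼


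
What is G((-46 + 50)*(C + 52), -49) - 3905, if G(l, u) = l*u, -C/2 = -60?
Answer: -37617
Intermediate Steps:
C = 120 (C = -2*(-60) = 120)
G((-46 + 50)*(C + 52), -49) - 3905 = ((-46 + 50)*(120 + 52))*(-49) - 3905 = (4*172)*(-49) - 3905 = 688*(-49) - 3905 = -33712 - 3905 = -37617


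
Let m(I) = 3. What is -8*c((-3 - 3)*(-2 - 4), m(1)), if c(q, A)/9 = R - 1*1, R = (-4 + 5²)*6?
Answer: -9000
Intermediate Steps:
R = 126 (R = (-4 + 25)*6 = 21*6 = 126)
c(q, A) = 1125 (c(q, A) = 9*(126 - 1*1) = 9*(126 - 1) = 9*125 = 1125)
-8*c((-3 - 3)*(-2 - 4), m(1)) = -8*1125 = -9000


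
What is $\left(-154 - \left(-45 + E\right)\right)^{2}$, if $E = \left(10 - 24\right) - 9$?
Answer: $7396$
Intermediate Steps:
$E = -23$ ($E = -14 - 9 = -23$)
$\left(-154 - \left(-45 + E\right)\right)^{2} = \left(-154 + \left(45 - -23\right)\right)^{2} = \left(-154 + \left(45 + 23\right)\right)^{2} = \left(-154 + 68\right)^{2} = \left(-86\right)^{2} = 7396$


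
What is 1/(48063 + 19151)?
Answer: 1/67214 ≈ 1.4878e-5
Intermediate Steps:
1/(48063 + 19151) = 1/67214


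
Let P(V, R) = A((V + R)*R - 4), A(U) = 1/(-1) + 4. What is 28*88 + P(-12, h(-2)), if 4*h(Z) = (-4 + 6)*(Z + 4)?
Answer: 2467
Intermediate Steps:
A(U) = 3 (A(U) = -1 + 4 = 3)
h(Z) = 2 + Z/2 (h(Z) = ((-4 + 6)*(Z + 4))/4 = (2*(4 + Z))/4 = (8 + 2*Z)/4 = 2 + Z/2)
P(V, R) = 3
28*88 + P(-12, h(-2)) = 28*88 + 3 = 2464 + 3 = 2467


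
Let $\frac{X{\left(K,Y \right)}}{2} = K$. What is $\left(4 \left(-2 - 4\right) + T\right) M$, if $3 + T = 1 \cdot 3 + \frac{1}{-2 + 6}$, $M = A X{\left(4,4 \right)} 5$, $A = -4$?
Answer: $3800$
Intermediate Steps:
$X{\left(K,Y \right)} = 2 K$
$M = -160$ ($M = - 4 \cdot 2 \cdot 4 \cdot 5 = \left(-4\right) 8 \cdot 5 = \left(-32\right) 5 = -160$)
$T = \frac{1}{4}$ ($T = -3 + \left(1 \cdot 3 + \frac{1}{-2 + 6}\right) = -3 + \left(3 + \frac{1}{4}\right) = -3 + \frac{13}{4} = \frac{1}{4} \approx 0.25$)
$\left(4 \left(-2 - 4\right) + T\right) M = \left(4 \left(-2 - 4\right) + \frac{1}{4}\right) \left(-160\right) = \left(4 \left(-6\right) + \frac{1}{4}\right) \left(-160\right) = \left(-24 + \frac{1}{4}\right) \left(-160\right) = \left(- \frac{95}{4}\right) \left(-160\right) = 3800$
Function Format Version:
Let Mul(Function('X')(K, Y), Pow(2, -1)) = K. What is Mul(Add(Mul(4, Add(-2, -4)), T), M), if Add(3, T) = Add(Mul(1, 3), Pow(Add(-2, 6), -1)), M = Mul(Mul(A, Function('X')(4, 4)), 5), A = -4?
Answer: 3800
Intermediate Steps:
Function('X')(K, Y) = Mul(2, K)
M = -160 (M = Mul(Mul(-4, Mul(2, 4)), 5) = Mul(Mul(-4, 8), 5) = Mul(-32, 5) = -160)
T = Rational(1, 4) (T = Add(-3, Add(Mul(1, 3), Pow(Add(-2, 6), -1))) = Add(-3, Add(3, Pow(4, -1))) = Add(-3, Add(3, Rational(1, 4))) = Add(-3, Rational(13, 4)) = Rational(1, 4) ≈ 0.25000)
Mul(Add(Mul(4, Add(-2, -4)), T), M) = Mul(Add(Mul(4, Add(-2, -4)), Rational(1, 4)), -160) = Mul(Add(Mul(4, -6), Rational(1, 4)), -160) = Mul(Add(-24, Rational(1, 4)), -160) = Mul(Rational(-95, 4), -160) = 3800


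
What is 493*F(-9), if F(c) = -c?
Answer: 4437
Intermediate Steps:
493*F(-9) = 493*(-1*(-9)) = 493*9 = 4437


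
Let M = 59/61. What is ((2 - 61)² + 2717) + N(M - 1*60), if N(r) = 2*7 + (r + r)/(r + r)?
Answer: 6213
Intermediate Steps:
M = 59/61 (M = 59*(1/61) = 59/61 ≈ 0.96721)
N(r) = 15 (N(r) = 14 + (2*r)/((2*r)) = 14 + (2*r)*(1/(2*r)) = 14 + 1 = 15)
((2 - 61)² + 2717) + N(M - 1*60) = ((2 - 61)² + 2717) + 15 = ((-59)² + 2717) + 15 = (3481 + 2717) + 15 = 6198 + 15 = 6213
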